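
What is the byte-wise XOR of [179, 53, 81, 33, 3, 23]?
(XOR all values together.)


XOR chain: 179 ^ 53 ^ 81 ^ 33 ^ 3 ^ 23 = 226

226


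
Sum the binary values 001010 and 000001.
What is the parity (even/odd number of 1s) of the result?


001010 = 10
000001 = 1
Sum = 11 = 1011
1s count = 3

odd parity (3 ones in 1011)


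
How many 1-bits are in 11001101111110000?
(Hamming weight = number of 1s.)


Counting 1s in 11001101111110000

10


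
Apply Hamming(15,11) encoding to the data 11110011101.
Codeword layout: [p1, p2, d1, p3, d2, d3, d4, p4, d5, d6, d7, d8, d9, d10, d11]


Parity bits: p1=0, p2=1, p3=0, p4=0

011011100011101


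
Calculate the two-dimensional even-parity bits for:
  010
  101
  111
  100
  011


Row parities: 10110
Column parities: 111

Row P: 10110, Col P: 111, Corner: 1


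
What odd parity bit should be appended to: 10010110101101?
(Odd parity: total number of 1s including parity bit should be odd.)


Number of 1s in data: 8
Parity bit: 1

1


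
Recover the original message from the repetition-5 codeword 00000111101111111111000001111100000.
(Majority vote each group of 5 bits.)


Groups: 00000, 11110, 11111, 11111, 00000, 11111, 00000
Majority votes: 0111010

0111010


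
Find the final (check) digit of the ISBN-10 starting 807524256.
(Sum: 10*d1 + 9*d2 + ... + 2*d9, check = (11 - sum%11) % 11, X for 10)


Weighted sum: 238
238 mod 11 = 7

Check digit: 4


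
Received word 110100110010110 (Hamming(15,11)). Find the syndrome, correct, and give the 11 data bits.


Syndrome = 0: no error detected

Data: 00010010110 (no errors)


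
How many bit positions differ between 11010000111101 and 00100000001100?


XOR: 11110000110001
Count of 1s: 7

7


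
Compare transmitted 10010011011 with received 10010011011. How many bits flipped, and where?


XOR: 00000000000

0 errors (received matches sent)


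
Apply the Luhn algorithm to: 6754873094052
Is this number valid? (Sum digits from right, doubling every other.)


Luhn sum = 60
60 mod 10 = 0

Valid (Luhn sum mod 10 = 0)


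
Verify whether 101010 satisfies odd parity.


Number of 1s: 3

Yes, parity is correct (3 ones)


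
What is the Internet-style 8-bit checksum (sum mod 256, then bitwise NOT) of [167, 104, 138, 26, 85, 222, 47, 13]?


Sum = 802 mod 256 = 34
Complement = 221

221


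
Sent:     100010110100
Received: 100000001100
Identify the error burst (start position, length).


XOR: 000010111000

Burst at position 4, length 5


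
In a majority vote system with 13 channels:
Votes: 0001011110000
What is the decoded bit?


Ones: 5 out of 13
Threshold: 7

0 (5/13 voted 1)


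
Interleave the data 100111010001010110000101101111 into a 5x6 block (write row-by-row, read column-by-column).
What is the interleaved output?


Matrix:
  100111
  010001
  010110
  000101
  101111
Read columns: 100010110000001101111010111011

100010110000001101111010111011


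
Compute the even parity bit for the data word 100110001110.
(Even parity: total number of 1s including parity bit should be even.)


Number of 1s in data: 6
Parity bit: 0

0


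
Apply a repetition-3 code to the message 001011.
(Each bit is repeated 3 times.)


Each bit -> 3 copies

000000111000111111


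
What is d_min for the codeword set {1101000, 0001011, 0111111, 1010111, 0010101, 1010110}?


Comparing all pairs, minimum distance: 1
Can detect 0 errors, correct 0 errors

1


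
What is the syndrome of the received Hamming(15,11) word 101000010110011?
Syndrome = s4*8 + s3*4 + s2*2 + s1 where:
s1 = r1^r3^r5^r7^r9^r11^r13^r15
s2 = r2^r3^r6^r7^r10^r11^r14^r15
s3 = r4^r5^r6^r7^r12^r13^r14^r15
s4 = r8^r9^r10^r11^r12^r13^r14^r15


s1=0, s2=1, s3=0, s4=1

Syndrome = 10 (error at position 10)


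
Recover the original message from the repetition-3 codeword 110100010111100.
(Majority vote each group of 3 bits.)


Groups: 110, 100, 010, 111, 100
Majority votes: 10010

10010


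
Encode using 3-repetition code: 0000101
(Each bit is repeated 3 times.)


Each bit -> 3 copies

000000000000111000111


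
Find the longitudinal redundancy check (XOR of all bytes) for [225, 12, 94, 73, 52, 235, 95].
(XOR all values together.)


XOR chain: 225 ^ 12 ^ 94 ^ 73 ^ 52 ^ 235 ^ 95 = 122

122


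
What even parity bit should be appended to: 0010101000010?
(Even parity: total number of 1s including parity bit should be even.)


Number of 1s in data: 4
Parity bit: 0

0


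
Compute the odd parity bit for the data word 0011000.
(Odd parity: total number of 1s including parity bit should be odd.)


Number of 1s in data: 2
Parity bit: 1

1


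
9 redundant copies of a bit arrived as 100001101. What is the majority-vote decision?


Ones: 4 out of 9
Threshold: 5

0 (4/9 voted 1)


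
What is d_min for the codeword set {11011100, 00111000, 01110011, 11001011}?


Comparing all pairs, minimum distance: 4
Can detect 3 errors, correct 1 errors

4


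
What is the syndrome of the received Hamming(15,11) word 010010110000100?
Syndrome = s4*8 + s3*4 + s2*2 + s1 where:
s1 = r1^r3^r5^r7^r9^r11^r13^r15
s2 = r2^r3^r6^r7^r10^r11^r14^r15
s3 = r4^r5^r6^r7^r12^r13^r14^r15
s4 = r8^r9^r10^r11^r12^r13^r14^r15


s1=1, s2=0, s3=1, s4=0

Syndrome = 5 (error at position 5)


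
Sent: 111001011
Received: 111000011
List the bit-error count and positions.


XOR: 000001000

1 error(s) at position(s): 5


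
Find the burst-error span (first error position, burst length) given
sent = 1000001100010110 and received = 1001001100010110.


XOR: 0001000000000000

Burst at position 3, length 1


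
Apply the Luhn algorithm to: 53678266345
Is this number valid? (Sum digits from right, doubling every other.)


Luhn sum = 59
59 mod 10 = 9

Invalid (Luhn sum mod 10 = 9)


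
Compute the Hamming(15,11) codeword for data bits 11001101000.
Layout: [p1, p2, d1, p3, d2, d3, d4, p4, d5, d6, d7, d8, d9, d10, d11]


Parity bits: p1=1, p2=0, p3=0, p4=1

101010011101000


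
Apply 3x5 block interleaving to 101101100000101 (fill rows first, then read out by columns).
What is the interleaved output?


Matrix:
  10110
  11000
  00101
Read columns: 110010101100001

110010101100001


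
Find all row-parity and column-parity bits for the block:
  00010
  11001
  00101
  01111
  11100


Row parities: 11001
Column parities: 01101

Row P: 11001, Col P: 01101, Corner: 1


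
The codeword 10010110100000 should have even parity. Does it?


Number of 1s: 5

No, parity error (5 ones)


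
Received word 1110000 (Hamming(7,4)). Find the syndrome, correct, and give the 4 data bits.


Syndrome = 0: no error detected

Data: 1000 (no errors)


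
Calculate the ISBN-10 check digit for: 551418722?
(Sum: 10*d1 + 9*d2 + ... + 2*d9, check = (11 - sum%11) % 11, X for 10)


Weighted sum: 215
215 mod 11 = 6

Check digit: 5


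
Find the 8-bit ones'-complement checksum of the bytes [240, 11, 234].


Sum = 485 mod 256 = 229
Complement = 26

26


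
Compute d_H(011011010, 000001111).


XOR: 011010101
Count of 1s: 5

5


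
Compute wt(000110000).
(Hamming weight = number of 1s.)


Counting 1s in 000110000

2


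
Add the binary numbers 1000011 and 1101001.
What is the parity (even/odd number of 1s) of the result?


1000011 = 67
1101001 = 105
Sum = 172 = 10101100
1s count = 4

even parity (4 ones in 10101100)


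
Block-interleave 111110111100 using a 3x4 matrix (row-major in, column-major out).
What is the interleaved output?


Matrix:
  1111
  1011
  1100
Read columns: 111101110110

111101110110


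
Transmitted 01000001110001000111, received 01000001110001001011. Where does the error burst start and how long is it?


XOR: 00000000000000001100

Burst at position 16, length 2


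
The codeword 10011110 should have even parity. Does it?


Number of 1s: 5

No, parity error (5 ones)


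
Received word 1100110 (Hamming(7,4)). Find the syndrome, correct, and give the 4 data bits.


Syndrome = 0: no error detected

Data: 0110 (no errors)


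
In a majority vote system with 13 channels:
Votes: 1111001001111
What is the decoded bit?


Ones: 9 out of 13
Threshold: 7

1 (9/13 voted 1)


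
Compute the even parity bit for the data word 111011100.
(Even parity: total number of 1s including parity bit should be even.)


Number of 1s in data: 6
Parity bit: 0

0


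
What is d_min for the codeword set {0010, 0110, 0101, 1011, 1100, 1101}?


Comparing all pairs, minimum distance: 1
Can detect 0 errors, correct 0 errors

1


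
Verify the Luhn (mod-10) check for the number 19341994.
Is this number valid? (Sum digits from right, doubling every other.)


Luhn sum = 45
45 mod 10 = 5

Invalid (Luhn sum mod 10 = 5)


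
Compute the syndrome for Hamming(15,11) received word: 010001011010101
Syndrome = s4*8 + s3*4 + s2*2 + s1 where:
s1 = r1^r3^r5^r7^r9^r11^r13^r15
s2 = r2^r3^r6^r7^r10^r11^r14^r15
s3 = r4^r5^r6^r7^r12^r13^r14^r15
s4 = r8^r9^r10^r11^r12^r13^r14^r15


s1=0, s2=0, s3=1, s4=1

Syndrome = 12 (error at position 12)


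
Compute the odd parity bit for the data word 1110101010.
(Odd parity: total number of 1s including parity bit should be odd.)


Number of 1s in data: 6
Parity bit: 1

1


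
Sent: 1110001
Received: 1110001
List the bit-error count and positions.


XOR: 0000000

0 errors (received matches sent)


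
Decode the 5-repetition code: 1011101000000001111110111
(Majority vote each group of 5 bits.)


Groups: 10111, 01000, 00000, 11111, 10111
Majority votes: 10011

10011


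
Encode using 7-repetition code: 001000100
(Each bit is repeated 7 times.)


Each bit -> 7 copies

000000000000001111111000000000000000000000111111100000000000000


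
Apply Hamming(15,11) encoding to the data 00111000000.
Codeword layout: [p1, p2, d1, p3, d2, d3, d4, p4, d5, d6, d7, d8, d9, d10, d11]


Parity bits: p1=0, p2=0, p3=0, p4=1

000001111000000


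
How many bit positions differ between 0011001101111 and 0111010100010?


XOR: 0100011001101
Count of 1s: 6

6


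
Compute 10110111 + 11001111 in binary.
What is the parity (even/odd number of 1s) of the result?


10110111 = 183
11001111 = 207
Sum = 390 = 110000110
1s count = 4

even parity (4 ones in 110000110)


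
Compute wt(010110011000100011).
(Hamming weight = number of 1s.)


Counting 1s in 010110011000100011

8


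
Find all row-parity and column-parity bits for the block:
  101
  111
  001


Row parities: 011
Column parities: 011

Row P: 011, Col P: 011, Corner: 0


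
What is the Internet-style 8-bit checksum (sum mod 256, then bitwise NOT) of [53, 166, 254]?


Sum = 473 mod 256 = 217
Complement = 38

38


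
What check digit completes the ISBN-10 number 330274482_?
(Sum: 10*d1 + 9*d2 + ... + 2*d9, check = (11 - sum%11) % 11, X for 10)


Weighted sum: 177
177 mod 11 = 1

Check digit: X


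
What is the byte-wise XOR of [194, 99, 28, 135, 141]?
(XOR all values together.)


XOR chain: 194 ^ 99 ^ 28 ^ 135 ^ 141 = 183

183


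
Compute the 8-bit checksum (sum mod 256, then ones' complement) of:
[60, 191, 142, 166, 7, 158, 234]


Sum = 958 mod 256 = 190
Complement = 65

65


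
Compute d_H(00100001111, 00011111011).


XOR: 00111110100
Count of 1s: 6

6


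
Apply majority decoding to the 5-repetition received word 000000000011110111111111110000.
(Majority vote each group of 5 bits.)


Groups: 00000, 00000, 11110, 11111, 11111, 10000
Majority votes: 001110

001110


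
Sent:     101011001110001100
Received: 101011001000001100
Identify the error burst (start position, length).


XOR: 000000000110000000

Burst at position 9, length 2


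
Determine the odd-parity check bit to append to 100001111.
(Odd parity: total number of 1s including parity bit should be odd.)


Number of 1s in data: 5
Parity bit: 0

0


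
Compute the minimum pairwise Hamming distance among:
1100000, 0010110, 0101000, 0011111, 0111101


Comparing all pairs, minimum distance: 2
Can detect 1 errors, correct 0 errors

2


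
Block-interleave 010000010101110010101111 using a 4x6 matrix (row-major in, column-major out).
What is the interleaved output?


Matrix:
  010000
  010101
  110010
  101111
Read columns: 001111100001010100110101

001111100001010100110101


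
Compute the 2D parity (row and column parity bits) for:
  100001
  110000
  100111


Row parities: 000
Column parities: 110110

Row P: 000, Col P: 110110, Corner: 0


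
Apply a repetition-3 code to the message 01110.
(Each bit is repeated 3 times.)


Each bit -> 3 copies

000111111111000


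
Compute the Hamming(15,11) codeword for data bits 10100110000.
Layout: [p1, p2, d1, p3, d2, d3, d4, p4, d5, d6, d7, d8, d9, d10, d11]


Parity bits: p1=0, p2=0, p3=1, p4=0

001101000110000


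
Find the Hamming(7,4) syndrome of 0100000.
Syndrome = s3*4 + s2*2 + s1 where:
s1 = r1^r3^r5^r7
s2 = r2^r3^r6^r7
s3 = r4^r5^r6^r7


s1=0, s2=1, s3=0

Syndrome = 2 (error at position 2)


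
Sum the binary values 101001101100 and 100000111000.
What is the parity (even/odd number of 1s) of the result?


101001101100 = 2668
100000111000 = 2104
Sum = 4772 = 1001010100100
1s count = 5

odd parity (5 ones in 1001010100100)


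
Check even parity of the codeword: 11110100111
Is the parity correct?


Number of 1s: 8

Yes, parity is correct (8 ones)


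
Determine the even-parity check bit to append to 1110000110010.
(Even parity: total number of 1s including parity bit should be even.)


Number of 1s in data: 6
Parity bit: 0

0


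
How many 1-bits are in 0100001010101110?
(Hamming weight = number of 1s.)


Counting 1s in 0100001010101110

7


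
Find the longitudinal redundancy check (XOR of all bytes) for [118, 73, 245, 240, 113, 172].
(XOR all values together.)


XOR chain: 118 ^ 73 ^ 245 ^ 240 ^ 113 ^ 172 = 231

231


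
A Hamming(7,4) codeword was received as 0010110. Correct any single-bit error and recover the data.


Syndrome = 0: no error detected

Data: 1110 (no errors)


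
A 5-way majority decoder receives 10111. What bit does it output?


Ones: 4 out of 5
Threshold: 3

1 (4/5 voted 1)


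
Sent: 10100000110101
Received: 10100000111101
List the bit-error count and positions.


XOR: 00000000001000

1 error(s) at position(s): 10


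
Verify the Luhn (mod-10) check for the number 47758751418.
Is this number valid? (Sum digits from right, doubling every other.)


Luhn sum = 51
51 mod 10 = 1

Invalid (Luhn sum mod 10 = 1)


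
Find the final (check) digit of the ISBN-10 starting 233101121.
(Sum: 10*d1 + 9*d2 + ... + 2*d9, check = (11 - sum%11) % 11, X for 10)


Weighted sum: 95
95 mod 11 = 7

Check digit: 4


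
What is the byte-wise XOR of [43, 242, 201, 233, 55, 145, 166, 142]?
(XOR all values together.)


XOR chain: 43 ^ 242 ^ 201 ^ 233 ^ 55 ^ 145 ^ 166 ^ 142 = 119

119


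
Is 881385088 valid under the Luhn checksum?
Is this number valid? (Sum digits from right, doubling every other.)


Luhn sum = 46
46 mod 10 = 6

Invalid (Luhn sum mod 10 = 6)


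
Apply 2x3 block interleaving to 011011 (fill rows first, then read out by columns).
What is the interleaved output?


Matrix:
  011
  011
Read columns: 001111

001111


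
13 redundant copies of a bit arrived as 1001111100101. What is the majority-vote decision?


Ones: 8 out of 13
Threshold: 7

1 (8/13 voted 1)


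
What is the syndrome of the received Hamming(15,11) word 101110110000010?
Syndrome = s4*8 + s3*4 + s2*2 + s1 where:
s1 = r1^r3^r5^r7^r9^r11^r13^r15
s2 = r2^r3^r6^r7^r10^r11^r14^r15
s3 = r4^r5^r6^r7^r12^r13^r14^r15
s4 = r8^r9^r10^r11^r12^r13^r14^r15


s1=0, s2=1, s3=0, s4=0

Syndrome = 2 (error at position 2)


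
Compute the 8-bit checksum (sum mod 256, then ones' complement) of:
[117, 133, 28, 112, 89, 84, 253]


Sum = 816 mod 256 = 48
Complement = 207

207


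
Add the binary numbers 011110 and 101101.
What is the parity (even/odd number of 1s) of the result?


011110 = 30
101101 = 45
Sum = 75 = 1001011
1s count = 4

even parity (4 ones in 1001011)


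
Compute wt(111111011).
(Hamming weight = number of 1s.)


Counting 1s in 111111011

8


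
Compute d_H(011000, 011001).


XOR: 000001
Count of 1s: 1

1


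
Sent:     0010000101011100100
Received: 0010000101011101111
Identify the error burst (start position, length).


XOR: 0000000000000001011

Burst at position 15, length 4


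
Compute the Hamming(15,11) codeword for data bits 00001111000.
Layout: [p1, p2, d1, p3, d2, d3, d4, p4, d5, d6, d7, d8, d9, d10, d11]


Parity bits: p1=0, p2=0, p3=1, p4=0

000100001111000


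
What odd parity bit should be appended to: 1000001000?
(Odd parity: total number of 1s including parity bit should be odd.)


Number of 1s in data: 2
Parity bit: 1

1


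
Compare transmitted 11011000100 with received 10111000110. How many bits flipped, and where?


XOR: 01100000010

3 error(s) at position(s): 1, 2, 9


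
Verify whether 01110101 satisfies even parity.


Number of 1s: 5

No, parity error (5 ones)


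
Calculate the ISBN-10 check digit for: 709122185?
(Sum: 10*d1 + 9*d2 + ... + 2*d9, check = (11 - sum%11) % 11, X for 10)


Weighted sum: 209
209 mod 11 = 0

Check digit: 0


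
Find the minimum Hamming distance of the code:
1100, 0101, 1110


Comparing all pairs, minimum distance: 1
Can detect 0 errors, correct 0 errors

1


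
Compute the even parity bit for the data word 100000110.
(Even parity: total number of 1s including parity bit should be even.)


Number of 1s in data: 3
Parity bit: 1

1


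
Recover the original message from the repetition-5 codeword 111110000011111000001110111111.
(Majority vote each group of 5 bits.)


Groups: 11111, 00000, 11111, 00000, 11101, 11111
Majority votes: 101011

101011


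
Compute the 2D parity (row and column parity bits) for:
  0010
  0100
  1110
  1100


Row parities: 1110
Column parities: 0100

Row P: 1110, Col P: 0100, Corner: 1


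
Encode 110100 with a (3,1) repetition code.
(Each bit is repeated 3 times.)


Each bit -> 3 copies

111111000111000000


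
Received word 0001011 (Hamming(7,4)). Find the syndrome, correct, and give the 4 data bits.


Syndrome = 5: error at position 5

Data: 0111 (corrected bit 5)


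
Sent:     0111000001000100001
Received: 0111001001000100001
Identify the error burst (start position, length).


XOR: 0000001000000000000

Burst at position 6, length 1


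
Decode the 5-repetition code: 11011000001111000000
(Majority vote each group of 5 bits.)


Groups: 11011, 00000, 11110, 00000
Majority votes: 1010

1010


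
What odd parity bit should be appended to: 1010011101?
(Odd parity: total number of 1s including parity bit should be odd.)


Number of 1s in data: 6
Parity bit: 1

1


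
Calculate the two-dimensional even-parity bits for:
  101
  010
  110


Row parities: 010
Column parities: 001

Row P: 010, Col P: 001, Corner: 1


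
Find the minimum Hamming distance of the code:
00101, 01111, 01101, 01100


Comparing all pairs, minimum distance: 1
Can detect 0 errors, correct 0 errors

1


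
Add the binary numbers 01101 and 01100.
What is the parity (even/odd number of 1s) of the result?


01101 = 13
01100 = 12
Sum = 25 = 11001
1s count = 3

odd parity (3 ones in 11001)


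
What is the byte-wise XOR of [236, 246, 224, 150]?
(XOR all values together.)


XOR chain: 236 ^ 246 ^ 224 ^ 150 = 108

108


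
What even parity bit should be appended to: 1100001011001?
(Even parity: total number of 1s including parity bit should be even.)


Number of 1s in data: 6
Parity bit: 0

0


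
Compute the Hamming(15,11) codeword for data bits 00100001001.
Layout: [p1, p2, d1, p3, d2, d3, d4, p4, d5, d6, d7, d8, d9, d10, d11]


Parity bits: p1=1, p2=0, p3=1, p4=0

100101000001001


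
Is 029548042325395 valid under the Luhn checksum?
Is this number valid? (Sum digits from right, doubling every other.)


Luhn sum = 61
61 mod 10 = 1

Invalid (Luhn sum mod 10 = 1)


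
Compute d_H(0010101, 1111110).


XOR: 1101011
Count of 1s: 5

5


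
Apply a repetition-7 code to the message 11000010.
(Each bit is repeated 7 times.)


Each bit -> 7 copies

11111111111111000000000000000000000000000011111110000000


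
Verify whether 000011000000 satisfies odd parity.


Number of 1s: 2

No, parity error (2 ones)


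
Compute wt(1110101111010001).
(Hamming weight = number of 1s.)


Counting 1s in 1110101111010001

10


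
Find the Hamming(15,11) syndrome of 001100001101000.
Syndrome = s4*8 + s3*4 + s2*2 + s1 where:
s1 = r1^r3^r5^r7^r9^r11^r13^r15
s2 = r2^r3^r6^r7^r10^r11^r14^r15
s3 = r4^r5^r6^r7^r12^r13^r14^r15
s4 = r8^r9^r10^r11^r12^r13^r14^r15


s1=0, s2=0, s3=0, s4=1

Syndrome = 8 (error at position 8)


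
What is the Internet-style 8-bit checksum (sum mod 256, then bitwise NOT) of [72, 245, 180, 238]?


Sum = 735 mod 256 = 223
Complement = 32

32


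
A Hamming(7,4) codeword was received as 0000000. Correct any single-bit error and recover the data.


Syndrome = 0: no error detected

Data: 0000 (no errors)


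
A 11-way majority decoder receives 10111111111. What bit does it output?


Ones: 10 out of 11
Threshold: 6

1 (10/11 voted 1)


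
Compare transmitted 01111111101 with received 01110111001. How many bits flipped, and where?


XOR: 00001000100

2 error(s) at position(s): 4, 8


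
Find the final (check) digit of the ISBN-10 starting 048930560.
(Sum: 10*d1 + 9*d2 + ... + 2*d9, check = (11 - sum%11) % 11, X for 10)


Weighted sum: 219
219 mod 11 = 10

Check digit: 1


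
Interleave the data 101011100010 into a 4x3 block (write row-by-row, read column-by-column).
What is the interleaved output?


Matrix:
  101
  011
  100
  010
Read columns: 101001011100

101001011100


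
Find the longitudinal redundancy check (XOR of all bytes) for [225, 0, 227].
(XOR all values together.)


XOR chain: 225 ^ 0 ^ 227 = 2

2


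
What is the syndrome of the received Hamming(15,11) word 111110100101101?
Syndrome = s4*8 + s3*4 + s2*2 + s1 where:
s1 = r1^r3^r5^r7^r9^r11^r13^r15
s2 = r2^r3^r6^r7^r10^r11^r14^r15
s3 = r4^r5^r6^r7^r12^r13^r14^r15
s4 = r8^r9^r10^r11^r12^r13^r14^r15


s1=0, s2=1, s3=0, s4=0

Syndrome = 2 (error at position 2)


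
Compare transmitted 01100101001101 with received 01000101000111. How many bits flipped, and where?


XOR: 00100000001010

3 error(s) at position(s): 2, 10, 12


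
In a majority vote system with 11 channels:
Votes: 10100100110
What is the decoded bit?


Ones: 5 out of 11
Threshold: 6

0 (5/11 voted 1)


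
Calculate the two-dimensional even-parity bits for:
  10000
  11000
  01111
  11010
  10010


Row parities: 10010
Column parities: 01111

Row P: 10010, Col P: 01111, Corner: 0


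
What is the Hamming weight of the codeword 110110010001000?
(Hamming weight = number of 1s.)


Counting 1s in 110110010001000

6


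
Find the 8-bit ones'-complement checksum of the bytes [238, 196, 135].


Sum = 569 mod 256 = 57
Complement = 198

198


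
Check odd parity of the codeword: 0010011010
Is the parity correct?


Number of 1s: 4

No, parity error (4 ones)


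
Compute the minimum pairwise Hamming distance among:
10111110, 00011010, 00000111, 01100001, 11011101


Comparing all pairs, minimum distance: 3
Can detect 2 errors, correct 1 errors

3


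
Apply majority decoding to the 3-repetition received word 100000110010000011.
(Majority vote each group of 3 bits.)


Groups: 100, 000, 110, 010, 000, 011
Majority votes: 001001

001001


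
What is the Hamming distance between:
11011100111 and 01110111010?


XOR: 10101011101
Count of 1s: 7

7


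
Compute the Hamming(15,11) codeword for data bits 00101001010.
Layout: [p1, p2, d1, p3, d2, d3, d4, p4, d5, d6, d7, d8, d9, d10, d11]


Parity bits: p1=1, p2=0, p3=1, p4=1

100101011001010


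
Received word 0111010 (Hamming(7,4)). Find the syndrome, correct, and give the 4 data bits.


Syndrome = 3: error at position 3

Data: 0010 (corrected bit 3)


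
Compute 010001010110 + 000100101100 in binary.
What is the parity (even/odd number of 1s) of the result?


010001010110 = 1110
000100101100 = 300
Sum = 1410 = 10110000010
1s count = 4

even parity (4 ones in 10110000010)


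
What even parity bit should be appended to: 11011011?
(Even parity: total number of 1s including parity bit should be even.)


Number of 1s in data: 6
Parity bit: 0

0


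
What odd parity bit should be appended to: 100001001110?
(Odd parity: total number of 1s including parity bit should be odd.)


Number of 1s in data: 5
Parity bit: 0

0


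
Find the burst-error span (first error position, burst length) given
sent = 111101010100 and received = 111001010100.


XOR: 000100000000

Burst at position 3, length 1


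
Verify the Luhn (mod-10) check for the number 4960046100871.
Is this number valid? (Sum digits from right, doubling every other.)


Luhn sum = 49
49 mod 10 = 9

Invalid (Luhn sum mod 10 = 9)


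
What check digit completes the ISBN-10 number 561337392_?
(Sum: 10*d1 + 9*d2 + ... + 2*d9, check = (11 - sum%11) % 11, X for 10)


Weighted sum: 229
229 mod 11 = 9

Check digit: 2


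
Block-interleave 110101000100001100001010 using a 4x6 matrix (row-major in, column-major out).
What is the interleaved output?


Matrix:
  110101
  000100
  001100
  001010
Read columns: 100010000011111000011000

100010000011111000011000


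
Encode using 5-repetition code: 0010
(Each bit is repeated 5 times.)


Each bit -> 5 copies

00000000001111100000


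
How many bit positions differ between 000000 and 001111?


XOR: 001111
Count of 1s: 4

4


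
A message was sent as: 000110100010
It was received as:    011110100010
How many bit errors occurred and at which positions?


XOR: 011000000000

2 error(s) at position(s): 1, 2


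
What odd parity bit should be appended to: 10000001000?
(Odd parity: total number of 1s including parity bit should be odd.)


Number of 1s in data: 2
Parity bit: 1

1


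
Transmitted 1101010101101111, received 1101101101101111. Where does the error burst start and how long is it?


XOR: 0000111000000000

Burst at position 4, length 3


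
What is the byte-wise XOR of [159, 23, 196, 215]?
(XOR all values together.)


XOR chain: 159 ^ 23 ^ 196 ^ 215 = 155

155


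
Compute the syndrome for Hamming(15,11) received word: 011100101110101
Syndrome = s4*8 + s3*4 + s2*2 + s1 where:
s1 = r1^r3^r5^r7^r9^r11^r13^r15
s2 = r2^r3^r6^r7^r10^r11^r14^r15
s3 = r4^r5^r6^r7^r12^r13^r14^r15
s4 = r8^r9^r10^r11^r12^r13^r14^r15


s1=0, s2=0, s3=0, s4=1

Syndrome = 8 (error at position 8)


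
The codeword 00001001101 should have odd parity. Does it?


Number of 1s: 4

No, parity error (4 ones)


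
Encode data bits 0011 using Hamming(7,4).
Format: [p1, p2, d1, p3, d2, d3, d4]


Parity bits: p1=1, p2=0, p3=0

1000011


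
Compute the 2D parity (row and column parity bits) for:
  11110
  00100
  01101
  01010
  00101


Row parities: 01100
Column parities: 11000

Row P: 01100, Col P: 11000, Corner: 0


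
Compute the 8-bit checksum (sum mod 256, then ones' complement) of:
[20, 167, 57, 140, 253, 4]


Sum = 641 mod 256 = 129
Complement = 126

126


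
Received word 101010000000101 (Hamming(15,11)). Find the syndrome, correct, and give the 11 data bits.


Syndrome = 5: error at position 5

Data: 10000000101 (corrected bit 5)


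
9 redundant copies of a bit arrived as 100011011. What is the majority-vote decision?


Ones: 5 out of 9
Threshold: 5

1 (5/9 voted 1)


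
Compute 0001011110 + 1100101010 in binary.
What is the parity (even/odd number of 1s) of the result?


0001011110 = 94
1100101010 = 810
Sum = 904 = 1110001000
1s count = 4

even parity (4 ones in 1110001000)


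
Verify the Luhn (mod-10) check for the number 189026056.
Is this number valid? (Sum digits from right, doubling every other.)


Luhn sum = 29
29 mod 10 = 9

Invalid (Luhn sum mod 10 = 9)


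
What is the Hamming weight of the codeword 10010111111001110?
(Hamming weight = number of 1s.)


Counting 1s in 10010111111001110

11


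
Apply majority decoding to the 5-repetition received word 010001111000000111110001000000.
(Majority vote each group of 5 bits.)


Groups: 01000, 11110, 00000, 11111, 00010, 00000
Majority votes: 010100

010100


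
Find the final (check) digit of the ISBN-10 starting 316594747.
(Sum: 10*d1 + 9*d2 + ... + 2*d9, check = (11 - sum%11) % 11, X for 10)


Weighted sum: 250
250 mod 11 = 8

Check digit: 3


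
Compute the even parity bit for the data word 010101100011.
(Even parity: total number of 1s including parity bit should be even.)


Number of 1s in data: 6
Parity bit: 0

0


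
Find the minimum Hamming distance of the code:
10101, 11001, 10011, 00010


Comparing all pairs, minimum distance: 2
Can detect 1 errors, correct 0 errors

2


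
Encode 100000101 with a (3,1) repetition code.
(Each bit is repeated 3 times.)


Each bit -> 3 copies

111000000000000000111000111


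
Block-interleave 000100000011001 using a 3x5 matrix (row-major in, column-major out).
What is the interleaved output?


Matrix:
  00010
  00000
  11001
Read columns: 001001000100001

001001000100001


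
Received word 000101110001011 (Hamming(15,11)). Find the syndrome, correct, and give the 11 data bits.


Syndrome = 0: no error detected

Data: 00110001011 (no errors)


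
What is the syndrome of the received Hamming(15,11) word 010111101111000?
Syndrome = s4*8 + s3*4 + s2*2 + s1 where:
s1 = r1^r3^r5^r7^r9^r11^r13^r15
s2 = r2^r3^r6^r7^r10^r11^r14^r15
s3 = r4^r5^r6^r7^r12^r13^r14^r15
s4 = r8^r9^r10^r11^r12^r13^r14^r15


s1=0, s2=1, s3=1, s4=0

Syndrome = 6 (error at position 6)


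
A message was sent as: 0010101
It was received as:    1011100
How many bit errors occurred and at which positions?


XOR: 1001001

3 error(s) at position(s): 0, 3, 6


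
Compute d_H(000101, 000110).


XOR: 000011
Count of 1s: 2

2


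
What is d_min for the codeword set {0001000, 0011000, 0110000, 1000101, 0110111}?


Comparing all pairs, minimum distance: 1
Can detect 0 errors, correct 0 errors

1


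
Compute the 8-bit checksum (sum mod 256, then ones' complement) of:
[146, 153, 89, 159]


Sum = 547 mod 256 = 35
Complement = 220

220


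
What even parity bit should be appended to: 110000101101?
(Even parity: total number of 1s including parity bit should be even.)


Number of 1s in data: 6
Parity bit: 0

0


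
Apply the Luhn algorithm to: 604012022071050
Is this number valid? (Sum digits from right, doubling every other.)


Luhn sum = 31
31 mod 10 = 1

Invalid (Luhn sum mod 10 = 1)


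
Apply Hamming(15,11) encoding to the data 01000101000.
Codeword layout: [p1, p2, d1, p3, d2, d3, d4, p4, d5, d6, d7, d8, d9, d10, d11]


Parity bits: p1=1, p2=1, p3=0, p4=0

110010000101000


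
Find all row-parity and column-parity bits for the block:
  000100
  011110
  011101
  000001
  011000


Row parities: 10010
Column parities: 011110

Row P: 10010, Col P: 011110, Corner: 0


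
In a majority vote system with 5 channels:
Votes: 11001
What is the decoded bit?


Ones: 3 out of 5
Threshold: 3

1 (3/5 voted 1)


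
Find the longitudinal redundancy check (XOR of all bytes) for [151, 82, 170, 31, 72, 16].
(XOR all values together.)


XOR chain: 151 ^ 82 ^ 170 ^ 31 ^ 72 ^ 16 = 40

40


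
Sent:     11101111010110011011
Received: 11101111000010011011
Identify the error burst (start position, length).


XOR: 00000000010100000000

Burst at position 9, length 3


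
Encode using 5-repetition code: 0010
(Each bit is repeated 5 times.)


Each bit -> 5 copies

00000000001111100000


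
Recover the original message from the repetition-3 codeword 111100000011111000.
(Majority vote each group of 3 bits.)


Groups: 111, 100, 000, 011, 111, 000
Majority votes: 100110

100110


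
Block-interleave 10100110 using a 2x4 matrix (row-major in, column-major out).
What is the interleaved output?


Matrix:
  1010
  0110
Read columns: 10011100

10011100


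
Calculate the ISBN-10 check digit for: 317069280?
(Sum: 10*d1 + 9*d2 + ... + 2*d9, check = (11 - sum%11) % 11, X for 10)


Weighted sum: 208
208 mod 11 = 10

Check digit: 1


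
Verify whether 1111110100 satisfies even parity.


Number of 1s: 7

No, parity error (7 ones)


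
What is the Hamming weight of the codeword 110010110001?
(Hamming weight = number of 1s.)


Counting 1s in 110010110001

6


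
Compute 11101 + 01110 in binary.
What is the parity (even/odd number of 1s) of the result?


11101 = 29
01110 = 14
Sum = 43 = 101011
1s count = 4

even parity (4 ones in 101011)


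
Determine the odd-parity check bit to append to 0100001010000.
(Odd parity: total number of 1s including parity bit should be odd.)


Number of 1s in data: 3
Parity bit: 0

0


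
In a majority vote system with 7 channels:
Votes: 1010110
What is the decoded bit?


Ones: 4 out of 7
Threshold: 4

1 (4/7 voted 1)


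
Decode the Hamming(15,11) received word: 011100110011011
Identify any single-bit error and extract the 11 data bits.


Syndrome = 12: error at position 12

Data: 10010010011 (corrected bit 12)


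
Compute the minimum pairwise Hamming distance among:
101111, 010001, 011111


Comparing all pairs, minimum distance: 2
Can detect 1 errors, correct 0 errors

2


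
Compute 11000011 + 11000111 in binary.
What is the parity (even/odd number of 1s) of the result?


11000011 = 195
11000111 = 199
Sum = 394 = 110001010
1s count = 4

even parity (4 ones in 110001010)


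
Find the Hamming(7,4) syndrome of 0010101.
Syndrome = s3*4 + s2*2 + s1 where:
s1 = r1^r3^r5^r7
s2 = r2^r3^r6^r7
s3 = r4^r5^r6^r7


s1=1, s2=0, s3=0

Syndrome = 1 (error at position 1)


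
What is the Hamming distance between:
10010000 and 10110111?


XOR: 00100111
Count of 1s: 4

4


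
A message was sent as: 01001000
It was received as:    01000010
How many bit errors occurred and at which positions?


XOR: 00001010

2 error(s) at position(s): 4, 6


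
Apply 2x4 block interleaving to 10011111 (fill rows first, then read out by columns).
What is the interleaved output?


Matrix:
  1001
  1111
Read columns: 11010111

11010111


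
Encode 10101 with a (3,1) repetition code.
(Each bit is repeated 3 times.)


Each bit -> 3 copies

111000111000111


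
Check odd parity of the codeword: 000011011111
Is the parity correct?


Number of 1s: 7

Yes, parity is correct (7 ones)


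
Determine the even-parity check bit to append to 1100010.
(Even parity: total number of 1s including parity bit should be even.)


Number of 1s in data: 3
Parity bit: 1

1


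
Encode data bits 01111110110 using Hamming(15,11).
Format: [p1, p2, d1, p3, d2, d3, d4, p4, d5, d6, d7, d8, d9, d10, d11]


Parity bits: p1=1, p2=1, p3=1, p4=1

110111111110110


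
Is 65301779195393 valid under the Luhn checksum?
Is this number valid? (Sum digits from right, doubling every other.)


Luhn sum = 64
64 mod 10 = 4

Invalid (Luhn sum mod 10 = 4)


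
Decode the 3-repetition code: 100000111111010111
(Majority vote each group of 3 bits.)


Groups: 100, 000, 111, 111, 010, 111
Majority votes: 001101

001101


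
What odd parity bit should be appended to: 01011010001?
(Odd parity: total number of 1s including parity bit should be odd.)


Number of 1s in data: 5
Parity bit: 0

0


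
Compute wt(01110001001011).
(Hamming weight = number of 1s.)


Counting 1s in 01110001001011

7


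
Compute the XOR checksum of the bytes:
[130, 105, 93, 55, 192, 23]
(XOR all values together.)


XOR chain: 130 ^ 105 ^ 93 ^ 55 ^ 192 ^ 23 = 86

86


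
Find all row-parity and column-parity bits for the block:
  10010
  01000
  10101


Row parities: 011
Column parities: 01111

Row P: 011, Col P: 01111, Corner: 0


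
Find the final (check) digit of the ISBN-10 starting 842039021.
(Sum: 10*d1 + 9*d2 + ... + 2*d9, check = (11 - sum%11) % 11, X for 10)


Weighted sum: 203
203 mod 11 = 5

Check digit: 6


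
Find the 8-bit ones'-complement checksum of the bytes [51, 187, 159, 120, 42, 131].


Sum = 690 mod 256 = 178
Complement = 77

77


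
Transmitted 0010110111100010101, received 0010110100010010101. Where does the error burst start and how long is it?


XOR: 0000000011110000000

Burst at position 8, length 4


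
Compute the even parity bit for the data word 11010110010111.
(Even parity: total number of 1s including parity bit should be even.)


Number of 1s in data: 9
Parity bit: 1

1


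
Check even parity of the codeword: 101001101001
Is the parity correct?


Number of 1s: 6

Yes, parity is correct (6 ones)


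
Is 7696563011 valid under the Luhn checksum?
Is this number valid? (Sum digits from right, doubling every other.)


Luhn sum = 42
42 mod 10 = 2

Invalid (Luhn sum mod 10 = 2)


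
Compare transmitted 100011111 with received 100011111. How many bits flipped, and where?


XOR: 000000000

0 errors (received matches sent)


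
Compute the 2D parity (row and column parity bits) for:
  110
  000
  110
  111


Row parities: 0001
Column parities: 111

Row P: 0001, Col P: 111, Corner: 1


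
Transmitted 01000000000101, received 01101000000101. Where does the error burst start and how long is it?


XOR: 00101000000000

Burst at position 2, length 3


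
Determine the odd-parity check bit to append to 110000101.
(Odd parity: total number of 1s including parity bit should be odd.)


Number of 1s in data: 4
Parity bit: 1

1


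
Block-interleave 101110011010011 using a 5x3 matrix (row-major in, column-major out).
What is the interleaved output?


Matrix:
  101
  110
  011
  010
  011
Read columns: 110000111110101

110000111110101


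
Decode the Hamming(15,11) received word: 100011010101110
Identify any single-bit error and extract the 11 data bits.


Syndrome = 15: error at position 15

Data: 01100101111 (corrected bit 15)


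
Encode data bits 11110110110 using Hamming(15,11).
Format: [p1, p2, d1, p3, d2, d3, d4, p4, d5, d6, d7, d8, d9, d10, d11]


Parity bits: p1=1, p2=0, p3=1, p4=0

101111100110110


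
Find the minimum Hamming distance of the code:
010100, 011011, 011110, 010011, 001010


Comparing all pairs, minimum distance: 1
Can detect 0 errors, correct 0 errors

1


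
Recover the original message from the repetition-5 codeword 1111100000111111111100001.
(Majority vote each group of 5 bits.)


Groups: 11111, 00000, 11111, 11111, 00001
Majority votes: 10110

10110


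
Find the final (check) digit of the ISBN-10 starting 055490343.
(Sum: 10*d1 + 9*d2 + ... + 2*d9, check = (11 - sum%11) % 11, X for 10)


Weighted sum: 197
197 mod 11 = 10

Check digit: 1


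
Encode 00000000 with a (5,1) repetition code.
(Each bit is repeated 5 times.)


Each bit -> 5 copies

0000000000000000000000000000000000000000


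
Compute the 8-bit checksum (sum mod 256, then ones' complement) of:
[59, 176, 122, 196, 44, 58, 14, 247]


Sum = 916 mod 256 = 148
Complement = 107

107


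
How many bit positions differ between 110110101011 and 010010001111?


XOR: 100100100100
Count of 1s: 4

4


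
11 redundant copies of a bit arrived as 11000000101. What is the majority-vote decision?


Ones: 4 out of 11
Threshold: 6

0 (4/11 voted 1)
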